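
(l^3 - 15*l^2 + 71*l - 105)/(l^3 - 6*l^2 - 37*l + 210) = (l - 3)/(l + 6)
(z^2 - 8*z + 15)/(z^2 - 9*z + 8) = (z^2 - 8*z + 15)/(z^2 - 9*z + 8)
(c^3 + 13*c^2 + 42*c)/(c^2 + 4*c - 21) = c*(c + 6)/(c - 3)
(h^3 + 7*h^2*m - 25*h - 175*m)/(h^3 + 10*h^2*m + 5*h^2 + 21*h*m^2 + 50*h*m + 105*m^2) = (h - 5)/(h + 3*m)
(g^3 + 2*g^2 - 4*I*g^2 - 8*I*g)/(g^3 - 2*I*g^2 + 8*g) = (g + 2)/(g + 2*I)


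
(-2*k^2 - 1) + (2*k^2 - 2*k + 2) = 1 - 2*k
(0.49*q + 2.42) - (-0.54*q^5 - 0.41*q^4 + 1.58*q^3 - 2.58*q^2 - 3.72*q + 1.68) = 0.54*q^5 + 0.41*q^4 - 1.58*q^3 + 2.58*q^2 + 4.21*q + 0.74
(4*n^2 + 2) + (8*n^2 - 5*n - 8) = 12*n^2 - 5*n - 6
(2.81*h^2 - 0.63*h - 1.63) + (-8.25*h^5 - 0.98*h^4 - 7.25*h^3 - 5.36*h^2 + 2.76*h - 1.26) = -8.25*h^5 - 0.98*h^4 - 7.25*h^3 - 2.55*h^2 + 2.13*h - 2.89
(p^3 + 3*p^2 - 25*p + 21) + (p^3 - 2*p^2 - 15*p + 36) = 2*p^3 + p^2 - 40*p + 57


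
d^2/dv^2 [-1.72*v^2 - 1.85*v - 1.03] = -3.44000000000000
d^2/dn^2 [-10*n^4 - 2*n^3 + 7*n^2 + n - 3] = -120*n^2 - 12*n + 14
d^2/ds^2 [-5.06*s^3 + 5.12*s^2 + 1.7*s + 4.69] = 10.24 - 30.36*s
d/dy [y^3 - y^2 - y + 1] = 3*y^2 - 2*y - 1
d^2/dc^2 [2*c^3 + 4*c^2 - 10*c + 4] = 12*c + 8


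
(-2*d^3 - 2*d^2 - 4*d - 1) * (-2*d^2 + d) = 4*d^5 + 2*d^4 + 6*d^3 - 2*d^2 - d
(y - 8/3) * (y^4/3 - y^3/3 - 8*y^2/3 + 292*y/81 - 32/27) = y^5/3 - 11*y^4/9 - 16*y^3/9 + 868*y^2/81 - 2624*y/243 + 256/81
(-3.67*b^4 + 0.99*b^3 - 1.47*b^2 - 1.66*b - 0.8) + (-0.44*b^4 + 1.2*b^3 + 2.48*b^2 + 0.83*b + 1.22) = -4.11*b^4 + 2.19*b^3 + 1.01*b^2 - 0.83*b + 0.42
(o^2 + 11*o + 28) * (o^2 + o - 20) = o^4 + 12*o^3 + 19*o^2 - 192*o - 560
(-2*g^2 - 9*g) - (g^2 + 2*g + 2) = -3*g^2 - 11*g - 2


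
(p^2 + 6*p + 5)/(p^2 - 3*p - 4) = (p + 5)/(p - 4)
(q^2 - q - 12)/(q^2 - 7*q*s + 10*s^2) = (q^2 - q - 12)/(q^2 - 7*q*s + 10*s^2)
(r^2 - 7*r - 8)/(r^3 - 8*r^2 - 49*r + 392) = (r + 1)/(r^2 - 49)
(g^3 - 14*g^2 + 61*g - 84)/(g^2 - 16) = (g^2 - 10*g + 21)/(g + 4)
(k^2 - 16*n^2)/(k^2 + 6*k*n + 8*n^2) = (k - 4*n)/(k + 2*n)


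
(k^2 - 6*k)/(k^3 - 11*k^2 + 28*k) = (k - 6)/(k^2 - 11*k + 28)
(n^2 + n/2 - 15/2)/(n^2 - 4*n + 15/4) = 2*(n + 3)/(2*n - 3)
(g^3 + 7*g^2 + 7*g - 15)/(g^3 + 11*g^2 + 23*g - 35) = (g + 3)/(g + 7)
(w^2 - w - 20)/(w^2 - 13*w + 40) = (w + 4)/(w - 8)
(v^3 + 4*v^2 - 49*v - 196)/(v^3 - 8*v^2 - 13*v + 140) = (v + 7)/(v - 5)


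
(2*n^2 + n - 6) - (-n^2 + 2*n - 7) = 3*n^2 - n + 1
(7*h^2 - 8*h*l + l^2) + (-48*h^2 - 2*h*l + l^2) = -41*h^2 - 10*h*l + 2*l^2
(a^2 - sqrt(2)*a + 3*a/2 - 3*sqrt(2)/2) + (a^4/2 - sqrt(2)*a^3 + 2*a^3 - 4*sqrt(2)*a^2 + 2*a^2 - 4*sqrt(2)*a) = a^4/2 - sqrt(2)*a^3 + 2*a^3 - 4*sqrt(2)*a^2 + 3*a^2 - 5*sqrt(2)*a + 3*a/2 - 3*sqrt(2)/2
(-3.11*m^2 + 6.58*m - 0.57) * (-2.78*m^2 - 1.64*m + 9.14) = 8.6458*m^4 - 13.192*m^3 - 37.632*m^2 + 61.076*m - 5.2098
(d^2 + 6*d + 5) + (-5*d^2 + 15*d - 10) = -4*d^2 + 21*d - 5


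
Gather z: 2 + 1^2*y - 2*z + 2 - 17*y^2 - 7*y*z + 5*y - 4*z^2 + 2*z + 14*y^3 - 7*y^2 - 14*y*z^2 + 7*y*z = 14*y^3 - 24*y^2 + 6*y + z^2*(-14*y - 4) + 4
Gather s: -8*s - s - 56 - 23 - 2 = -9*s - 81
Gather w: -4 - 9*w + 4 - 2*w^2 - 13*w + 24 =-2*w^2 - 22*w + 24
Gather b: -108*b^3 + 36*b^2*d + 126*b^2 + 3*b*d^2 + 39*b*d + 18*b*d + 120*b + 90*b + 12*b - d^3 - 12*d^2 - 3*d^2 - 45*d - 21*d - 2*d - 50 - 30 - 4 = -108*b^3 + b^2*(36*d + 126) + b*(3*d^2 + 57*d + 222) - d^3 - 15*d^2 - 68*d - 84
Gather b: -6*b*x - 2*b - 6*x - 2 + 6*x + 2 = b*(-6*x - 2)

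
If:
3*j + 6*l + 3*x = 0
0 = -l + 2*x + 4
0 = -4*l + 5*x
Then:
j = 56/3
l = -20/3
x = -16/3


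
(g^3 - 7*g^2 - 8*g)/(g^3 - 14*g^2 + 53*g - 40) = g*(g + 1)/(g^2 - 6*g + 5)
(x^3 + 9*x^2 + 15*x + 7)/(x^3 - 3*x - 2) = (x + 7)/(x - 2)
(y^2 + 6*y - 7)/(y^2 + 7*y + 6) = (y^2 + 6*y - 7)/(y^2 + 7*y + 6)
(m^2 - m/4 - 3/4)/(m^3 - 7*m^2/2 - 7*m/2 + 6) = (4*m + 3)/(2*(2*m^2 - 5*m - 12))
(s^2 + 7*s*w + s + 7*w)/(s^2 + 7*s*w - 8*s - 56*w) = (s + 1)/(s - 8)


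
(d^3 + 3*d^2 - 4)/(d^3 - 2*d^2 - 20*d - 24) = (d - 1)/(d - 6)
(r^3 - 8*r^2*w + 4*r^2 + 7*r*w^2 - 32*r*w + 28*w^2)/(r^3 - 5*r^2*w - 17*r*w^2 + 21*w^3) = (r + 4)/(r + 3*w)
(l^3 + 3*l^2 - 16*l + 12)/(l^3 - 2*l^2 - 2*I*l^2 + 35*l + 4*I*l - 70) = (l^2 + 5*l - 6)/(l^2 - 2*I*l + 35)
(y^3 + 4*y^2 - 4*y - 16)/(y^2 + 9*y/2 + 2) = 2*(y^2 - 4)/(2*y + 1)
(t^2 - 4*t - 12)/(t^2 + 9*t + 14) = (t - 6)/(t + 7)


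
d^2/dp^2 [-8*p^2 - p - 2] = -16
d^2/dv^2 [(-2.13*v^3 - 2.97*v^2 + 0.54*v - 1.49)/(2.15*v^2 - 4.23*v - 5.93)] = (2.8421709430404e-14*v^5 - 2.8421709430404e-14*v^4 - 179.565654*v^3 - 589.093482*v^2 - 326.794212*v - 327.28447)/(9.938375*v^6 - 58.659525*v^5 + 33.17493*v^4 + 247.895343*v^3 - 91.5010860000001*v^2 - 446.242581*v - 208.527857)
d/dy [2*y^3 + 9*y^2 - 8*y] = 6*y^2 + 18*y - 8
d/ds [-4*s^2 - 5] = -8*s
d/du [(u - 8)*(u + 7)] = 2*u - 1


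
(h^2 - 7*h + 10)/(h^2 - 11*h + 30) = (h - 2)/(h - 6)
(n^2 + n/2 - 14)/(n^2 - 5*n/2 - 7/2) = (n + 4)/(n + 1)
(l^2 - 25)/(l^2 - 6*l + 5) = (l + 5)/(l - 1)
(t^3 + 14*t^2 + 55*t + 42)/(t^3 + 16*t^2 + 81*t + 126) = (t + 1)/(t + 3)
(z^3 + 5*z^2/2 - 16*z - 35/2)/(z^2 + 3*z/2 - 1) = (2*z^3 + 5*z^2 - 32*z - 35)/(2*z^2 + 3*z - 2)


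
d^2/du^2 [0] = 0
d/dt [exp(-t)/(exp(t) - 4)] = 2*(2 - exp(t))*exp(-t)/(exp(2*t) - 8*exp(t) + 16)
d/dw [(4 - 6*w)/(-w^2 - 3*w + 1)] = 2*(-3*w^2 + 4*w + 3)/(w^4 + 6*w^3 + 7*w^2 - 6*w + 1)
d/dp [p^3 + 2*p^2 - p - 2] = 3*p^2 + 4*p - 1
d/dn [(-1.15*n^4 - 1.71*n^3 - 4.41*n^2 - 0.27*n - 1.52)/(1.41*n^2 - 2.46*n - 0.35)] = (-3.243*n^5 + 6.0759*n^4 + 10.0232*n^3 + 13.0248*n^2 + 7.3734*n - 3.6447)/(1.9881*n^4 - 6.9372*n^3 + 5.0646*n^2 + 1.722*n + 0.1225)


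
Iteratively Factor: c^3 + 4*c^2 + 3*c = (c + 3)*(c^2 + c) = c*(c + 3)*(c + 1)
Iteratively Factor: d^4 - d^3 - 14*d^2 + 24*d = (d - 2)*(d^3 + d^2 - 12*d) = (d - 2)*(d + 4)*(d^2 - 3*d) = (d - 3)*(d - 2)*(d + 4)*(d)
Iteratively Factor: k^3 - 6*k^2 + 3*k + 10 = (k - 2)*(k^2 - 4*k - 5) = (k - 2)*(k + 1)*(k - 5)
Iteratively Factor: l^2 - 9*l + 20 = (l - 5)*(l - 4)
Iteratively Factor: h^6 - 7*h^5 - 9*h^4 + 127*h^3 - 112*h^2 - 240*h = (h)*(h^5 - 7*h^4 - 9*h^3 + 127*h^2 - 112*h - 240) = h*(h - 4)*(h^4 - 3*h^3 - 21*h^2 + 43*h + 60) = h*(h - 4)*(h - 3)*(h^3 - 21*h - 20) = h*(h - 5)*(h - 4)*(h - 3)*(h^2 + 5*h + 4) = h*(h - 5)*(h - 4)*(h - 3)*(h + 1)*(h + 4)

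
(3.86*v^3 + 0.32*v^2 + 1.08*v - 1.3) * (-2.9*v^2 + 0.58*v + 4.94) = -11.194*v^5 + 1.3108*v^4 + 16.122*v^3 + 5.9772*v^2 + 4.5812*v - 6.422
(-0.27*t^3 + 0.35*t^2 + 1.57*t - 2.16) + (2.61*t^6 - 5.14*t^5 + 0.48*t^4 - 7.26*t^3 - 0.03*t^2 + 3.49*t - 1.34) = 2.61*t^6 - 5.14*t^5 + 0.48*t^4 - 7.53*t^3 + 0.32*t^2 + 5.06*t - 3.5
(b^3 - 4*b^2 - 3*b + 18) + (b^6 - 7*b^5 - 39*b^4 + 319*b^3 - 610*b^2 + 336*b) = b^6 - 7*b^5 - 39*b^4 + 320*b^3 - 614*b^2 + 333*b + 18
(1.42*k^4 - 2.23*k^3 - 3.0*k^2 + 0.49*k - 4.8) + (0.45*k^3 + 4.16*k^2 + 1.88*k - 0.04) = 1.42*k^4 - 1.78*k^3 + 1.16*k^2 + 2.37*k - 4.84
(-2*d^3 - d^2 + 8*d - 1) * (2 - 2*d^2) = 4*d^5 + 2*d^4 - 20*d^3 + 16*d - 2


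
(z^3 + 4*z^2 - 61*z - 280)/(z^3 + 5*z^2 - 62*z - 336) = (z + 5)/(z + 6)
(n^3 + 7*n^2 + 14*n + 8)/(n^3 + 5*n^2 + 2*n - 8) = (n + 1)/(n - 1)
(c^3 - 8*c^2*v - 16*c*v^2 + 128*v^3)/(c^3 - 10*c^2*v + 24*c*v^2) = (-c^2 + 4*c*v + 32*v^2)/(c*(-c + 6*v))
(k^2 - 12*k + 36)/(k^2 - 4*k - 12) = (k - 6)/(k + 2)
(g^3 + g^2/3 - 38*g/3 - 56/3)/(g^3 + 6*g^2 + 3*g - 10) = (3*g^2 - 5*g - 28)/(3*(g^2 + 4*g - 5))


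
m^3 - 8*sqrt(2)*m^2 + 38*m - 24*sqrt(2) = (m - 4*sqrt(2))*(m - 3*sqrt(2))*(m - sqrt(2))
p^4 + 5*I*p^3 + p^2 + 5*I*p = p*(p - I)*(p + I)*(p + 5*I)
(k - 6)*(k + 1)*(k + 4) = k^3 - k^2 - 26*k - 24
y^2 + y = y*(y + 1)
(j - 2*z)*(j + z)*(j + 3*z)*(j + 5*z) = j^4 + 7*j^3*z + 5*j^2*z^2 - 31*j*z^3 - 30*z^4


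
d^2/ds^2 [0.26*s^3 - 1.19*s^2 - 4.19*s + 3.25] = 1.56*s - 2.38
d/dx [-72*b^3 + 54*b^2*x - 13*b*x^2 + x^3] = 54*b^2 - 26*b*x + 3*x^2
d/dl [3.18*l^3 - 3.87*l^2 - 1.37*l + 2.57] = 9.54*l^2 - 7.74*l - 1.37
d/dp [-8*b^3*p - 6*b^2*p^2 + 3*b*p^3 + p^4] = -8*b^3 - 12*b^2*p + 9*b*p^2 + 4*p^3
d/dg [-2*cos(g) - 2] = 2*sin(g)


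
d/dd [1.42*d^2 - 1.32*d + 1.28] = 2.84*d - 1.32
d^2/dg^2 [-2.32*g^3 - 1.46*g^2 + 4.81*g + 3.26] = -13.92*g - 2.92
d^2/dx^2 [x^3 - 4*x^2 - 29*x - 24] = 6*x - 8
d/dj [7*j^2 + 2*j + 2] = 14*j + 2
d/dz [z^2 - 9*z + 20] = 2*z - 9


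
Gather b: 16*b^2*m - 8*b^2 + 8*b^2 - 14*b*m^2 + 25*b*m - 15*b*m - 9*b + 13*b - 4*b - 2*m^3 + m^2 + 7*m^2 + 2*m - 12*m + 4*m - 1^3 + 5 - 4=16*b^2*m + b*(-14*m^2 + 10*m) - 2*m^3 + 8*m^2 - 6*m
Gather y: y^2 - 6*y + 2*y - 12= y^2 - 4*y - 12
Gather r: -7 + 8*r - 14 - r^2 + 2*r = -r^2 + 10*r - 21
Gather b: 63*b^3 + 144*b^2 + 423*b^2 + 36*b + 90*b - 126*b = 63*b^3 + 567*b^2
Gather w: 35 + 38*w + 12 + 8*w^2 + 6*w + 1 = 8*w^2 + 44*w + 48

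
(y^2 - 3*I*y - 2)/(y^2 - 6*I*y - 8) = (y - I)/(y - 4*I)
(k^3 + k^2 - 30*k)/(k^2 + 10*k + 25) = k*(k^2 + k - 30)/(k^2 + 10*k + 25)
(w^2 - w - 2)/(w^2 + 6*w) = (w^2 - w - 2)/(w*(w + 6))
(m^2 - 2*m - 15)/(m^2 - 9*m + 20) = (m + 3)/(m - 4)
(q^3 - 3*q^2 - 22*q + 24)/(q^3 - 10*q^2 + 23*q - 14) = (q^2 - 2*q - 24)/(q^2 - 9*q + 14)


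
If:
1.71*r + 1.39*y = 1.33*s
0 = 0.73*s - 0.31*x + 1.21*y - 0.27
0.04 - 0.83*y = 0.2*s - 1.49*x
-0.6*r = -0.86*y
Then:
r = 0.12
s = 0.25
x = 0.05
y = 0.09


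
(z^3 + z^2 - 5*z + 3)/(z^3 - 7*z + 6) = (z - 1)/(z - 2)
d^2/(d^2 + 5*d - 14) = d^2/(d^2 + 5*d - 14)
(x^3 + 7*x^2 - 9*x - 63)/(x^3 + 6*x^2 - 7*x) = (x^2 - 9)/(x*(x - 1))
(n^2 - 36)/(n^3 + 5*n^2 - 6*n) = (n - 6)/(n*(n - 1))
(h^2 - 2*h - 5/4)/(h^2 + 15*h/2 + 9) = (4*h^2 - 8*h - 5)/(2*(2*h^2 + 15*h + 18))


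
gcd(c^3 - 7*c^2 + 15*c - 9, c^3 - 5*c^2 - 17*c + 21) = c - 1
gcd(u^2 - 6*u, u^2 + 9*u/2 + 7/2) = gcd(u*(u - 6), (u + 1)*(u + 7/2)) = 1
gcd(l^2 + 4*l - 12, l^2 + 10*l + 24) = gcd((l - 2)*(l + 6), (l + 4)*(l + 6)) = l + 6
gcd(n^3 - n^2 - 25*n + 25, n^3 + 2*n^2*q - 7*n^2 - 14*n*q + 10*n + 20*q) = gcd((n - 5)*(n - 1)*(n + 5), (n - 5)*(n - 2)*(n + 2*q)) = n - 5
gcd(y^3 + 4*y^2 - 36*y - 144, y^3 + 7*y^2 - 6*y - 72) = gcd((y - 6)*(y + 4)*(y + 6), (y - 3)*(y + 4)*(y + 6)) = y^2 + 10*y + 24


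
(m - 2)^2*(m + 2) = m^3 - 2*m^2 - 4*m + 8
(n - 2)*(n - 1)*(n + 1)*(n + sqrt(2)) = n^4 - 2*n^3 + sqrt(2)*n^3 - 2*sqrt(2)*n^2 - n^2 - sqrt(2)*n + 2*n + 2*sqrt(2)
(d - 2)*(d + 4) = d^2 + 2*d - 8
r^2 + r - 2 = (r - 1)*(r + 2)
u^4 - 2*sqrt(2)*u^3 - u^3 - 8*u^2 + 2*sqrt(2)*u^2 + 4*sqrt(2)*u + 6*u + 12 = (u - 2)*(u + 1)*(u - 3*sqrt(2))*(u + sqrt(2))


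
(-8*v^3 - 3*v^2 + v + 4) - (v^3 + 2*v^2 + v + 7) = -9*v^3 - 5*v^2 - 3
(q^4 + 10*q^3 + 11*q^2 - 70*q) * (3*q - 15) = 3*q^5 + 15*q^4 - 117*q^3 - 375*q^2 + 1050*q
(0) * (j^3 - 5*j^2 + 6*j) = 0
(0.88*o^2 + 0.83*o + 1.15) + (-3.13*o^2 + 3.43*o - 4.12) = -2.25*o^2 + 4.26*o - 2.97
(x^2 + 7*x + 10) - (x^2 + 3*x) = 4*x + 10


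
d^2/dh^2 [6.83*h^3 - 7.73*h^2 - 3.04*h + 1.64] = 40.98*h - 15.46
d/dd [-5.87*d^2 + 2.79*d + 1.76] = 2.79 - 11.74*d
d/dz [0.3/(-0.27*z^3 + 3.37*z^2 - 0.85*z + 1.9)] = (0.243*z^2 - 2.022*z + 0.255)/(0.27*z^3 - 3.37*z^2 + 0.85*z - 1.9)^2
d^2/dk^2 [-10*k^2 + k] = -20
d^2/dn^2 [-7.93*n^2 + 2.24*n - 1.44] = -15.8600000000000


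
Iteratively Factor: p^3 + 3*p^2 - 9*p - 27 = (p + 3)*(p^2 - 9) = (p - 3)*(p + 3)*(p + 3)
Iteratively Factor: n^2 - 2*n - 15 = (n + 3)*(n - 5)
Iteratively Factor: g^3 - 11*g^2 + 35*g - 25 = (g - 1)*(g^2 - 10*g + 25) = (g - 5)*(g - 1)*(g - 5)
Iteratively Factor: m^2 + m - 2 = (m + 2)*(m - 1)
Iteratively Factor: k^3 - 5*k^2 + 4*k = (k - 1)*(k^2 - 4*k) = (k - 4)*(k - 1)*(k)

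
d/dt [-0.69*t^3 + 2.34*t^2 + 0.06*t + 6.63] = -2.07*t^2 + 4.68*t + 0.06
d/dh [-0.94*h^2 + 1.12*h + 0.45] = 1.12 - 1.88*h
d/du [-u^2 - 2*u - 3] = -2*u - 2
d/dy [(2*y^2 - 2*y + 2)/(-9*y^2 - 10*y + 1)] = 2*(-19*y^2 + 20*y + 9)/(81*y^4 + 180*y^3 + 82*y^2 - 20*y + 1)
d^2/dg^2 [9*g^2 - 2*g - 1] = 18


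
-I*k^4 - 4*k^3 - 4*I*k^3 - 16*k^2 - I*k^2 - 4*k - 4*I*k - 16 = (k + 4)*(k - 4*I)*(k - I)*(-I*k + 1)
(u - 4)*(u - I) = u^2 - 4*u - I*u + 4*I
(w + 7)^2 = w^2 + 14*w + 49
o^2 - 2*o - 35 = (o - 7)*(o + 5)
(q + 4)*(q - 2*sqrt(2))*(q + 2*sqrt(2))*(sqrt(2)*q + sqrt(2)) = sqrt(2)*q^4 + 5*sqrt(2)*q^3 - 4*sqrt(2)*q^2 - 40*sqrt(2)*q - 32*sqrt(2)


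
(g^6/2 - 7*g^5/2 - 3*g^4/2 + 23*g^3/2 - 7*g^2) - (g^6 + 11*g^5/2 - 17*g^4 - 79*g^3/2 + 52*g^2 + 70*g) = -g^6/2 - 9*g^5 + 31*g^4/2 + 51*g^3 - 59*g^2 - 70*g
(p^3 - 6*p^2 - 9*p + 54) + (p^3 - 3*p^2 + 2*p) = 2*p^3 - 9*p^2 - 7*p + 54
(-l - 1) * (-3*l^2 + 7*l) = 3*l^3 - 4*l^2 - 7*l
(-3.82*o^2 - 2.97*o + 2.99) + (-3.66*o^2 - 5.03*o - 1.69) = -7.48*o^2 - 8.0*o + 1.3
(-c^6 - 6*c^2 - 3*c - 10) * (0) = 0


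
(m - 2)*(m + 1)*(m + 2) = m^3 + m^2 - 4*m - 4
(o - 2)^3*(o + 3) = o^4 - 3*o^3 - 6*o^2 + 28*o - 24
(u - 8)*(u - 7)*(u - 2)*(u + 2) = u^4 - 15*u^3 + 52*u^2 + 60*u - 224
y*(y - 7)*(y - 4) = y^3 - 11*y^2 + 28*y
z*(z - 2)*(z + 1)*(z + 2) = z^4 + z^3 - 4*z^2 - 4*z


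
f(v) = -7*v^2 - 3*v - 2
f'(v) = -14*v - 3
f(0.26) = -3.25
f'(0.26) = -6.64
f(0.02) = -2.06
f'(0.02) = -3.28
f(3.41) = -93.63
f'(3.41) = -50.74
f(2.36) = -48.07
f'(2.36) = -36.04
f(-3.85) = -94.21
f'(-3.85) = 50.90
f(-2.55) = -39.87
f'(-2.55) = 32.70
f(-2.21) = -29.56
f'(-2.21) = 27.94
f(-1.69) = -16.92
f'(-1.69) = 20.66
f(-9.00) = -542.00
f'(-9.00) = 123.00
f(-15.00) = -1532.00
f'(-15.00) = 207.00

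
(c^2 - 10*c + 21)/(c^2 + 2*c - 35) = (c^2 - 10*c + 21)/(c^2 + 2*c - 35)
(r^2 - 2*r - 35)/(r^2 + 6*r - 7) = (r^2 - 2*r - 35)/(r^2 + 6*r - 7)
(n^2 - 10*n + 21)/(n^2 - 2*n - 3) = (n - 7)/(n + 1)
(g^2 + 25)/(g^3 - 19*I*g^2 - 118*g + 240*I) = (g + 5*I)/(g^2 - 14*I*g - 48)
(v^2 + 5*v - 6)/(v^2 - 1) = (v + 6)/(v + 1)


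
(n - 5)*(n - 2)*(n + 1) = n^3 - 6*n^2 + 3*n + 10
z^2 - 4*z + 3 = (z - 3)*(z - 1)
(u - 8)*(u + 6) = u^2 - 2*u - 48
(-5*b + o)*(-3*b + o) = 15*b^2 - 8*b*o + o^2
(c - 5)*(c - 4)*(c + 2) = c^3 - 7*c^2 + 2*c + 40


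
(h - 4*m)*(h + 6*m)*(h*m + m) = h^3*m + 2*h^2*m^2 + h^2*m - 24*h*m^3 + 2*h*m^2 - 24*m^3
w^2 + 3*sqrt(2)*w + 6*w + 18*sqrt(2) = (w + 6)*(w + 3*sqrt(2))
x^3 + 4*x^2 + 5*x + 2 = (x + 1)^2*(x + 2)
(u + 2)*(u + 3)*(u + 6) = u^3 + 11*u^2 + 36*u + 36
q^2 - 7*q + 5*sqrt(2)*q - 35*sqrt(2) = (q - 7)*(q + 5*sqrt(2))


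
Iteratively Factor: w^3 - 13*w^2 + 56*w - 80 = (w - 4)*(w^2 - 9*w + 20) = (w - 4)^2*(w - 5)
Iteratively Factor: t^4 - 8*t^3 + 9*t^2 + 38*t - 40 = (t - 1)*(t^3 - 7*t^2 + 2*t + 40) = (t - 5)*(t - 1)*(t^2 - 2*t - 8) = (t - 5)*(t - 4)*(t - 1)*(t + 2)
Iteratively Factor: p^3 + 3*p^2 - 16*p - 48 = (p + 3)*(p^2 - 16) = (p - 4)*(p + 3)*(p + 4)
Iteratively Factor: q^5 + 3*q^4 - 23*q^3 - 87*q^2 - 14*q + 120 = (q - 1)*(q^4 + 4*q^3 - 19*q^2 - 106*q - 120) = (q - 5)*(q - 1)*(q^3 + 9*q^2 + 26*q + 24) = (q - 5)*(q - 1)*(q + 2)*(q^2 + 7*q + 12) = (q - 5)*(q - 1)*(q + 2)*(q + 3)*(q + 4)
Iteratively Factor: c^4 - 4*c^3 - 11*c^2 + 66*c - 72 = (c - 2)*(c^3 - 2*c^2 - 15*c + 36) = (c - 3)*(c - 2)*(c^2 + c - 12) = (c - 3)^2*(c - 2)*(c + 4)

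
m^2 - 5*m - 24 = (m - 8)*(m + 3)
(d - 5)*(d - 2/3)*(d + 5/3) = d^3 - 4*d^2 - 55*d/9 + 50/9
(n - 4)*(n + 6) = n^2 + 2*n - 24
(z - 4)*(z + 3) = z^2 - z - 12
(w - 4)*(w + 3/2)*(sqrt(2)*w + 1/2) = sqrt(2)*w^3 - 5*sqrt(2)*w^2/2 + w^2/2 - 6*sqrt(2)*w - 5*w/4 - 3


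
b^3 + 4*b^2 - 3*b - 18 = (b - 2)*(b + 3)^2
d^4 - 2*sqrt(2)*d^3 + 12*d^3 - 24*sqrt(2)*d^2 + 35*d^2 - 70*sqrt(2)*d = d*(d + 5)*(d + 7)*(d - 2*sqrt(2))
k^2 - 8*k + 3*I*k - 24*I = (k - 8)*(k + 3*I)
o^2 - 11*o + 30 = (o - 6)*(o - 5)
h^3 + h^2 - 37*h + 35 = (h - 5)*(h - 1)*(h + 7)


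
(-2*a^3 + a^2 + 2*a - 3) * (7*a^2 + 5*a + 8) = -14*a^5 - 3*a^4 + 3*a^3 - 3*a^2 + a - 24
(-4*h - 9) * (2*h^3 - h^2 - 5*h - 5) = -8*h^4 - 14*h^3 + 29*h^2 + 65*h + 45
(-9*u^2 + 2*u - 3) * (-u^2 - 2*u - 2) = 9*u^4 + 16*u^3 + 17*u^2 + 2*u + 6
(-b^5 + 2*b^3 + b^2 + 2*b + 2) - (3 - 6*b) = -b^5 + 2*b^3 + b^2 + 8*b - 1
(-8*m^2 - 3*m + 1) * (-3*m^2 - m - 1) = 24*m^4 + 17*m^3 + 8*m^2 + 2*m - 1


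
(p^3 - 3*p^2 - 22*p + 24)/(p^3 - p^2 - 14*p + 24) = (p^2 - 7*p + 6)/(p^2 - 5*p + 6)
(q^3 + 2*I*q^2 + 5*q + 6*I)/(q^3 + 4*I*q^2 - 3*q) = (q - 2*I)/q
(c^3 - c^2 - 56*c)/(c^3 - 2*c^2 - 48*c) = (c + 7)/(c + 6)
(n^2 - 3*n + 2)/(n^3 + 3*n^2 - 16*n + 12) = 1/(n + 6)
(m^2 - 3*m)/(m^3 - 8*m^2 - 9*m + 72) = m/(m^2 - 5*m - 24)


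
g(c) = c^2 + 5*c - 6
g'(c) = 2*c + 5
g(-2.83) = -12.14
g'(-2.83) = -0.66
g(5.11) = 45.66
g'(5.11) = 15.22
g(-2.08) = -12.07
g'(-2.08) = 0.84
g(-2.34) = -12.22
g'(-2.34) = 0.32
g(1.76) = 5.90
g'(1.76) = 8.52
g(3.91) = 28.84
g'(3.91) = 12.82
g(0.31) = -4.35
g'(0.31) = 5.62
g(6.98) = 77.62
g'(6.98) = 18.96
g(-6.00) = 0.00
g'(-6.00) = -7.00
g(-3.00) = -12.00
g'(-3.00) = -1.00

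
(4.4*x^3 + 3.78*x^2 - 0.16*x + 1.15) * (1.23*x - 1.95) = 5.412*x^4 - 3.9306*x^3 - 7.5678*x^2 + 1.7265*x - 2.2425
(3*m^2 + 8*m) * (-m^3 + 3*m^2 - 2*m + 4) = -3*m^5 + m^4 + 18*m^3 - 4*m^2 + 32*m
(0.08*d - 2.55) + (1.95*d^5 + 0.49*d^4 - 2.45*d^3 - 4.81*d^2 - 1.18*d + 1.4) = 1.95*d^5 + 0.49*d^4 - 2.45*d^3 - 4.81*d^2 - 1.1*d - 1.15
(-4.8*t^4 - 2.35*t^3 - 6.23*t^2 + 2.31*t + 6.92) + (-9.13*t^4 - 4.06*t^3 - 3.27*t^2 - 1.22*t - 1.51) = -13.93*t^4 - 6.41*t^3 - 9.5*t^2 + 1.09*t + 5.41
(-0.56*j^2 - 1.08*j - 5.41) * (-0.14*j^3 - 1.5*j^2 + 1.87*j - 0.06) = 0.0784*j^5 + 0.9912*j^4 + 1.3302*j^3 + 6.129*j^2 - 10.0519*j + 0.3246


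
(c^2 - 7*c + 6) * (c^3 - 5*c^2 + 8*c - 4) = c^5 - 12*c^4 + 49*c^3 - 90*c^2 + 76*c - 24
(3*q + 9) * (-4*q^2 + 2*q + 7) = -12*q^3 - 30*q^2 + 39*q + 63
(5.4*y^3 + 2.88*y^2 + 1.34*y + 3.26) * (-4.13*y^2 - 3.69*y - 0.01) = -22.302*y^5 - 31.8204*y^4 - 16.2154*y^3 - 18.4372*y^2 - 12.0428*y - 0.0326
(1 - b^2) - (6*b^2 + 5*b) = -7*b^2 - 5*b + 1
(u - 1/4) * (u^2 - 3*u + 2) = u^3 - 13*u^2/4 + 11*u/4 - 1/2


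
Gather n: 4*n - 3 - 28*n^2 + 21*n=-28*n^2 + 25*n - 3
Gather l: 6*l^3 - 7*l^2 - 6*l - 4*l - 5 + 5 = 6*l^3 - 7*l^2 - 10*l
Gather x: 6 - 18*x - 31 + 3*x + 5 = -15*x - 20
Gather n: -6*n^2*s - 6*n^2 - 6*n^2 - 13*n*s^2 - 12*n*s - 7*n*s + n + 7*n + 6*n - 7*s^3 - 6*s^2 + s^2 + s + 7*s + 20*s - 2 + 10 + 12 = n^2*(-6*s - 12) + n*(-13*s^2 - 19*s + 14) - 7*s^3 - 5*s^2 + 28*s + 20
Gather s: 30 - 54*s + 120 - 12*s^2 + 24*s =-12*s^2 - 30*s + 150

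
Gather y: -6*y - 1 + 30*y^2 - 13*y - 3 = 30*y^2 - 19*y - 4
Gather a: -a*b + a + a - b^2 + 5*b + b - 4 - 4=a*(2 - b) - b^2 + 6*b - 8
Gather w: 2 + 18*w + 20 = 18*w + 22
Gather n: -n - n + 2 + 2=4 - 2*n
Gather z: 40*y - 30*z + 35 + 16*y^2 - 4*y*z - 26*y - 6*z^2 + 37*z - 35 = 16*y^2 + 14*y - 6*z^2 + z*(7 - 4*y)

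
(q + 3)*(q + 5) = q^2 + 8*q + 15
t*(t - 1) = t^2 - t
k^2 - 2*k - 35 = (k - 7)*(k + 5)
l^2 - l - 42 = (l - 7)*(l + 6)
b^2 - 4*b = b*(b - 4)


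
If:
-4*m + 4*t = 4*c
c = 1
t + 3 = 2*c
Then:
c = 1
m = -2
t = -1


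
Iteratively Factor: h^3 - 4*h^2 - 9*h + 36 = (h + 3)*(h^2 - 7*h + 12) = (h - 4)*(h + 3)*(h - 3)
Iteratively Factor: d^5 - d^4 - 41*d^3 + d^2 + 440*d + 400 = (d - 5)*(d^4 + 4*d^3 - 21*d^2 - 104*d - 80) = (d - 5)*(d + 1)*(d^3 + 3*d^2 - 24*d - 80) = (d - 5)*(d + 1)*(d + 4)*(d^2 - d - 20) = (d - 5)^2*(d + 1)*(d + 4)*(d + 4)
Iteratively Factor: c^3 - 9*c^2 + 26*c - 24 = (c - 4)*(c^2 - 5*c + 6) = (c - 4)*(c - 3)*(c - 2)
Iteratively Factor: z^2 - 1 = (z + 1)*(z - 1)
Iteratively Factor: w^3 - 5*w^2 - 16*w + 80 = (w + 4)*(w^2 - 9*w + 20) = (w - 5)*(w + 4)*(w - 4)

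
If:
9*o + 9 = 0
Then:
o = -1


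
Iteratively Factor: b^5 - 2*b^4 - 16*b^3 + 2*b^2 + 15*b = (b - 5)*(b^4 + 3*b^3 - b^2 - 3*b) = (b - 5)*(b - 1)*(b^3 + 4*b^2 + 3*b) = b*(b - 5)*(b - 1)*(b^2 + 4*b + 3) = b*(b - 5)*(b - 1)*(b + 3)*(b + 1)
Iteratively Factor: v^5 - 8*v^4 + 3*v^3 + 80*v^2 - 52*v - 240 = (v + 2)*(v^4 - 10*v^3 + 23*v^2 + 34*v - 120) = (v - 3)*(v + 2)*(v^3 - 7*v^2 + 2*v + 40) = (v - 3)*(v + 2)^2*(v^2 - 9*v + 20) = (v - 5)*(v - 3)*(v + 2)^2*(v - 4)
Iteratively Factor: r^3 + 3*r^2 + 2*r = (r + 2)*(r^2 + r) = r*(r + 2)*(r + 1)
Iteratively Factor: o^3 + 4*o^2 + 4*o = (o + 2)*(o^2 + 2*o) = (o + 2)^2*(o)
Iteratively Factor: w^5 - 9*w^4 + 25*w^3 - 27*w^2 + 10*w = (w)*(w^4 - 9*w^3 + 25*w^2 - 27*w + 10) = w*(w - 1)*(w^3 - 8*w^2 + 17*w - 10) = w*(w - 5)*(w - 1)*(w^2 - 3*w + 2) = w*(w - 5)*(w - 2)*(w - 1)*(w - 1)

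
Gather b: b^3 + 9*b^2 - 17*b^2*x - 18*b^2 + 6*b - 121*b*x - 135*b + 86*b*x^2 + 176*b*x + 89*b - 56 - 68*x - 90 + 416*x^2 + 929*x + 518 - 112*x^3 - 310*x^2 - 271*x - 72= b^3 + b^2*(-17*x - 9) + b*(86*x^2 + 55*x - 40) - 112*x^3 + 106*x^2 + 590*x + 300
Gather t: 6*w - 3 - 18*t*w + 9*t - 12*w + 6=t*(9 - 18*w) - 6*w + 3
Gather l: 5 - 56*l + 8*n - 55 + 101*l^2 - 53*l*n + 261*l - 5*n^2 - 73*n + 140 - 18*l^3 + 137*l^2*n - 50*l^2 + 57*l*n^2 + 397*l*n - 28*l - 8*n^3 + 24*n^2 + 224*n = -18*l^3 + l^2*(137*n + 51) + l*(57*n^2 + 344*n + 177) - 8*n^3 + 19*n^2 + 159*n + 90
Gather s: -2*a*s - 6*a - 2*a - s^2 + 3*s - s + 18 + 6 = -8*a - s^2 + s*(2 - 2*a) + 24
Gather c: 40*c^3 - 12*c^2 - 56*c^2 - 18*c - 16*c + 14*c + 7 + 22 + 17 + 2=40*c^3 - 68*c^2 - 20*c + 48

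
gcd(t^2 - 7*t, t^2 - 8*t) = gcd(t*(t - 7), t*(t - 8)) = t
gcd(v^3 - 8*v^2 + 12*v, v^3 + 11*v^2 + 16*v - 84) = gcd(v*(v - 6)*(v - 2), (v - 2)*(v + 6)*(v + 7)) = v - 2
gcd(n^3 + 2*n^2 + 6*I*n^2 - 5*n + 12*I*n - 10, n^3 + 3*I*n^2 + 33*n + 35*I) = n + I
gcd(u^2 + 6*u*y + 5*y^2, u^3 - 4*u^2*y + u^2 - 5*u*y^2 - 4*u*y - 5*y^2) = u + y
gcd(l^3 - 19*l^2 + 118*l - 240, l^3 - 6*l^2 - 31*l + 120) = l - 8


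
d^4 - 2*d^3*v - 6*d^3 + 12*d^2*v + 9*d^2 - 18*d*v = d*(d - 3)^2*(d - 2*v)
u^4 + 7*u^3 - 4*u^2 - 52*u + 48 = (u - 2)*(u - 1)*(u + 4)*(u + 6)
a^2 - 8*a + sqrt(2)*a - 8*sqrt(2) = (a - 8)*(a + sqrt(2))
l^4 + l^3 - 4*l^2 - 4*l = l*(l - 2)*(l + 1)*(l + 2)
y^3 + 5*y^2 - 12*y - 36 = (y - 3)*(y + 2)*(y + 6)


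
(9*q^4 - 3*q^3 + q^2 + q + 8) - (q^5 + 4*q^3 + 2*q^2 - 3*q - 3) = -q^5 + 9*q^4 - 7*q^3 - q^2 + 4*q + 11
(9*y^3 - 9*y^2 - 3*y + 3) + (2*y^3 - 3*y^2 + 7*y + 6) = 11*y^3 - 12*y^2 + 4*y + 9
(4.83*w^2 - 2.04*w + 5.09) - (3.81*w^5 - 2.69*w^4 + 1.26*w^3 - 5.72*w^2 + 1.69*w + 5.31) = -3.81*w^5 + 2.69*w^4 - 1.26*w^3 + 10.55*w^2 - 3.73*w - 0.22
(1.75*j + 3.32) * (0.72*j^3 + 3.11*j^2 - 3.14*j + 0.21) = 1.26*j^4 + 7.8329*j^3 + 4.8302*j^2 - 10.0573*j + 0.6972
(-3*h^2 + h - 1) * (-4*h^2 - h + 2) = 12*h^4 - h^3 - 3*h^2 + 3*h - 2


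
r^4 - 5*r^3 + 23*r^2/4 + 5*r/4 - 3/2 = (r - 3)*(r - 2)*(r - 1/2)*(r + 1/2)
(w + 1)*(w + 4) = w^2 + 5*w + 4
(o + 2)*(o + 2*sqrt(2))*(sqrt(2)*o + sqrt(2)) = sqrt(2)*o^3 + 4*o^2 + 3*sqrt(2)*o^2 + 2*sqrt(2)*o + 12*o + 8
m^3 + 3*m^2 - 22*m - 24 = (m - 4)*(m + 1)*(m + 6)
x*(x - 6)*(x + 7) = x^3 + x^2 - 42*x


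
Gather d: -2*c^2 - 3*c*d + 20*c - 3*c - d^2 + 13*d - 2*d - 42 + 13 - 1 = -2*c^2 + 17*c - d^2 + d*(11 - 3*c) - 30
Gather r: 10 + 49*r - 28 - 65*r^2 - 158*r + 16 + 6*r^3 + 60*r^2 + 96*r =6*r^3 - 5*r^2 - 13*r - 2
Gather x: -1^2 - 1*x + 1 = -x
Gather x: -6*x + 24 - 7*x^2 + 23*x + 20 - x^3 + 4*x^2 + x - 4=-x^3 - 3*x^2 + 18*x + 40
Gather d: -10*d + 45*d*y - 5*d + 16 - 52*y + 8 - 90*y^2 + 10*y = d*(45*y - 15) - 90*y^2 - 42*y + 24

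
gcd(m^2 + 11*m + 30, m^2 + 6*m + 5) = m + 5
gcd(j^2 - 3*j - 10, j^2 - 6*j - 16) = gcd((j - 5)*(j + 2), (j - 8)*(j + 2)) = j + 2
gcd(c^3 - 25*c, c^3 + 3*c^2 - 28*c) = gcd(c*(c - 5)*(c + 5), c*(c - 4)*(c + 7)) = c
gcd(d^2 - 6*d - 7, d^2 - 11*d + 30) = 1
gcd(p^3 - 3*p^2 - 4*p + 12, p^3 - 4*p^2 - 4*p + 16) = p^2 - 4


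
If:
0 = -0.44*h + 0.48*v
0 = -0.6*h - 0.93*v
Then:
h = 0.00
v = 0.00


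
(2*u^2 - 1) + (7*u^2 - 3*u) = 9*u^2 - 3*u - 1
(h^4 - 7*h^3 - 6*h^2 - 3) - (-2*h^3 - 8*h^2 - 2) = h^4 - 5*h^3 + 2*h^2 - 1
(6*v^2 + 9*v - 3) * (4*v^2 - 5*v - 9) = 24*v^4 + 6*v^3 - 111*v^2 - 66*v + 27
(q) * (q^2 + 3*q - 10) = q^3 + 3*q^2 - 10*q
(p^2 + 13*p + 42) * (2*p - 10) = 2*p^3 + 16*p^2 - 46*p - 420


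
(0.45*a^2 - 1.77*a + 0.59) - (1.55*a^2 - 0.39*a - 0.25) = -1.1*a^2 - 1.38*a + 0.84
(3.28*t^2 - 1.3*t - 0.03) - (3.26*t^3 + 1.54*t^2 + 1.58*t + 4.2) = -3.26*t^3 + 1.74*t^2 - 2.88*t - 4.23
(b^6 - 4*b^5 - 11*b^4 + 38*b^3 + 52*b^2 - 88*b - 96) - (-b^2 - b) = b^6 - 4*b^5 - 11*b^4 + 38*b^3 + 53*b^2 - 87*b - 96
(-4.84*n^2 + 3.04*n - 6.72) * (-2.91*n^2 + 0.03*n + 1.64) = 14.0844*n^4 - 8.9916*n^3 + 11.7088*n^2 + 4.784*n - 11.0208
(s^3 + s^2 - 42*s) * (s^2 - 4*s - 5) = s^5 - 3*s^4 - 51*s^3 + 163*s^2 + 210*s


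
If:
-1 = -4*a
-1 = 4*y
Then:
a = 1/4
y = -1/4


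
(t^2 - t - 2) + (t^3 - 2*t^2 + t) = t^3 - t^2 - 2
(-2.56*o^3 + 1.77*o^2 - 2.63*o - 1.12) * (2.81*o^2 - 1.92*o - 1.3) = -7.1936*o^5 + 9.8889*o^4 - 7.4607*o^3 - 0.3986*o^2 + 5.5694*o + 1.456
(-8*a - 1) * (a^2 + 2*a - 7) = -8*a^3 - 17*a^2 + 54*a + 7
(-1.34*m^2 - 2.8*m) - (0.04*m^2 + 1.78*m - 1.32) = -1.38*m^2 - 4.58*m + 1.32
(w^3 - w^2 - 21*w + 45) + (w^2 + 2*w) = w^3 - 19*w + 45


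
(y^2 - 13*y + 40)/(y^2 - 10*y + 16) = (y - 5)/(y - 2)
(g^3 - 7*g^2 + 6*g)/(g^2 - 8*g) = (g^2 - 7*g + 6)/(g - 8)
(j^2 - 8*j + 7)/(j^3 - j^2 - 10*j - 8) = (-j^2 + 8*j - 7)/(-j^3 + j^2 + 10*j + 8)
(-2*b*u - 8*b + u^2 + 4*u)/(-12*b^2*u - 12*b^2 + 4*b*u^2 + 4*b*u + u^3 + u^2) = (u + 4)/(6*b*u + 6*b + u^2 + u)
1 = 1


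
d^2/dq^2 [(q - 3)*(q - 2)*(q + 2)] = 6*q - 6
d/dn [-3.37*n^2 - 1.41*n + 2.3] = -6.74*n - 1.41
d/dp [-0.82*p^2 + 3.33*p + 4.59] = 3.33 - 1.64*p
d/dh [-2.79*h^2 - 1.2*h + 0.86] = -5.58*h - 1.2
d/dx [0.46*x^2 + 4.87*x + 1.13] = 0.92*x + 4.87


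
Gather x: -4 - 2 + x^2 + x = x^2 + x - 6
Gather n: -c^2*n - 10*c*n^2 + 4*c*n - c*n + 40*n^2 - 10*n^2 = n^2*(30 - 10*c) + n*(-c^2 + 3*c)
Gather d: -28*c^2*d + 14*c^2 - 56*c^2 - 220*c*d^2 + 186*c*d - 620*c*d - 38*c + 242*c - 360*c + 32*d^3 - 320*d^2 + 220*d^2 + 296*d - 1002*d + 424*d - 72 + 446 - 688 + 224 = -42*c^2 - 156*c + 32*d^3 + d^2*(-220*c - 100) + d*(-28*c^2 - 434*c - 282) - 90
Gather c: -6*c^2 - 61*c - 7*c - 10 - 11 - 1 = -6*c^2 - 68*c - 22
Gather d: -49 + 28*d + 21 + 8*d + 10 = 36*d - 18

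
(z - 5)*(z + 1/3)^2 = z^3 - 13*z^2/3 - 29*z/9 - 5/9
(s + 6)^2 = s^2 + 12*s + 36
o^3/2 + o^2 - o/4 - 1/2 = (o/2 + 1)*(o - sqrt(2)/2)*(o + sqrt(2)/2)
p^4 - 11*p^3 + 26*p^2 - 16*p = p*(p - 8)*(p - 2)*(p - 1)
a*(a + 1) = a^2 + a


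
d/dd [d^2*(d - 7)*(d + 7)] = 4*d^3 - 98*d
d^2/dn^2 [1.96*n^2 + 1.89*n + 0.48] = 3.92000000000000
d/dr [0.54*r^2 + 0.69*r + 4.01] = 1.08*r + 0.69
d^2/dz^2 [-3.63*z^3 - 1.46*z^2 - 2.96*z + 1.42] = -21.78*z - 2.92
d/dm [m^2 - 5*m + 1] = 2*m - 5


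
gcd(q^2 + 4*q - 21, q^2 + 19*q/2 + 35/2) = q + 7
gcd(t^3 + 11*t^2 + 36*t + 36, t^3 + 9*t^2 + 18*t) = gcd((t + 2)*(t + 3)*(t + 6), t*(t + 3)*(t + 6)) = t^2 + 9*t + 18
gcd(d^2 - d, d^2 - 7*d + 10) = 1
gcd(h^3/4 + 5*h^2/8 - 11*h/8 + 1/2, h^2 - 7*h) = 1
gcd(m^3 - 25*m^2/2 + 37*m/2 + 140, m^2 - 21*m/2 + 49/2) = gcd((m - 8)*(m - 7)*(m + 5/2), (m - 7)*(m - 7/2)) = m - 7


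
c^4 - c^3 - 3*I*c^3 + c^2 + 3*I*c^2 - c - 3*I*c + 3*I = (c - 1)*(c - 3*I)*(c - I)*(c + I)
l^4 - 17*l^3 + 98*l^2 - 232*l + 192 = (l - 8)*(l - 4)*(l - 3)*(l - 2)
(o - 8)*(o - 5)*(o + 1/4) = o^3 - 51*o^2/4 + 147*o/4 + 10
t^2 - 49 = (t - 7)*(t + 7)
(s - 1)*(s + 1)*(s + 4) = s^3 + 4*s^2 - s - 4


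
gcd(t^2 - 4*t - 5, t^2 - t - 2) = t + 1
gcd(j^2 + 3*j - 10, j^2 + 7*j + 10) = j + 5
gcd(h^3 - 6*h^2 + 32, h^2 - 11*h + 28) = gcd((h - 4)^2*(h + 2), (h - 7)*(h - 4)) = h - 4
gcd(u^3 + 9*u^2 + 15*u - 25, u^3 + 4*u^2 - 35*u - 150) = u^2 + 10*u + 25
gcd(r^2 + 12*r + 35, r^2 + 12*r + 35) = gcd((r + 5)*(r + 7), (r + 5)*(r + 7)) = r^2 + 12*r + 35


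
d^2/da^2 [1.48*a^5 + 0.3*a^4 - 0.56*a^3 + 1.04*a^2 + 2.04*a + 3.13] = 29.6*a^3 + 3.6*a^2 - 3.36*a + 2.08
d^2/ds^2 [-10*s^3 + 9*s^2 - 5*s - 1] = 18 - 60*s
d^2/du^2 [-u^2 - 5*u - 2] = -2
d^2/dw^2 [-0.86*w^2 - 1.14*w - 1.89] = -1.72000000000000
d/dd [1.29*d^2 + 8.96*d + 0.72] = 2.58*d + 8.96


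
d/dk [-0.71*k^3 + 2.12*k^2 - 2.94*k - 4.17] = -2.13*k^2 + 4.24*k - 2.94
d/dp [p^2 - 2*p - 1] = 2*p - 2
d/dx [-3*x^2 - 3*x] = -6*x - 3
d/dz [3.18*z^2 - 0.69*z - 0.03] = 6.36*z - 0.69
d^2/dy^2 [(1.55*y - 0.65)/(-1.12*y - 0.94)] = (4.44089209850063e-16*y + 4.8944)/(1.12*y + 0.94)^3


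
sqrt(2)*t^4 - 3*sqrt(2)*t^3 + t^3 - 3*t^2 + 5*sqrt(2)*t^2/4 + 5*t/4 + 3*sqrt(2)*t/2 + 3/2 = (t - 2)*(t - 3/2)*(t + sqrt(2)/2)*(sqrt(2)*t + sqrt(2)/2)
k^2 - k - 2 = (k - 2)*(k + 1)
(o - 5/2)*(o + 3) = o^2 + o/2 - 15/2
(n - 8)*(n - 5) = n^2 - 13*n + 40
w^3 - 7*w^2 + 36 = (w - 6)*(w - 3)*(w + 2)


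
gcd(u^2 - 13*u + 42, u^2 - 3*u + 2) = 1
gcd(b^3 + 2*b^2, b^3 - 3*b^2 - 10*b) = b^2 + 2*b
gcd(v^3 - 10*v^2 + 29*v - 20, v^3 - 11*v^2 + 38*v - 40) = v^2 - 9*v + 20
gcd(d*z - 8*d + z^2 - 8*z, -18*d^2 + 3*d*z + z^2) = 1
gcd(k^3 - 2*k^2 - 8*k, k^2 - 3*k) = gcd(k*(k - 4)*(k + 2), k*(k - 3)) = k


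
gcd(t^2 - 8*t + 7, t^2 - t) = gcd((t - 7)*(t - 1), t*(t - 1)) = t - 1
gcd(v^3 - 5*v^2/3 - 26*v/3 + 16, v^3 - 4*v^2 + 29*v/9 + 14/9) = v - 2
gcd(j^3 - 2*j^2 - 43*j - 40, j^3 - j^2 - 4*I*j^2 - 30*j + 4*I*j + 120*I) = j + 5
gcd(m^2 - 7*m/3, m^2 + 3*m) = m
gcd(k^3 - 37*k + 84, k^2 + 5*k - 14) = k + 7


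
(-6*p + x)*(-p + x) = 6*p^2 - 7*p*x + x^2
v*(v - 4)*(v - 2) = v^3 - 6*v^2 + 8*v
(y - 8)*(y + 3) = y^2 - 5*y - 24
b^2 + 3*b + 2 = (b + 1)*(b + 2)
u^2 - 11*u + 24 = (u - 8)*(u - 3)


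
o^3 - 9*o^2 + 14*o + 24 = (o - 6)*(o - 4)*(o + 1)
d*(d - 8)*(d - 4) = d^3 - 12*d^2 + 32*d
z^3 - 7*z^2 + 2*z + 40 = (z - 5)*(z - 4)*(z + 2)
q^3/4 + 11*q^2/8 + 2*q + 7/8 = (q/4 + 1/4)*(q + 1)*(q + 7/2)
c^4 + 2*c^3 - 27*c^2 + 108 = (c - 3)^2*(c + 2)*(c + 6)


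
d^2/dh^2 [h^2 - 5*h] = 2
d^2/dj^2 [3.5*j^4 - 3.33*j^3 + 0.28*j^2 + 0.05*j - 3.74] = 42.0*j^2 - 19.98*j + 0.56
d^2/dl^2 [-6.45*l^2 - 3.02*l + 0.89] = -12.9000000000000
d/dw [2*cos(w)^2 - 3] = -2*sin(2*w)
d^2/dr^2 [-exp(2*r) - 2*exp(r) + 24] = (-4*exp(r) - 2)*exp(r)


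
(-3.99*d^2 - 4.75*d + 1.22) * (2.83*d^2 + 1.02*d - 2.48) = -11.2917*d^4 - 17.5123*d^3 + 8.5028*d^2 + 13.0244*d - 3.0256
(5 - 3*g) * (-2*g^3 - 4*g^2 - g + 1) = 6*g^4 + 2*g^3 - 17*g^2 - 8*g + 5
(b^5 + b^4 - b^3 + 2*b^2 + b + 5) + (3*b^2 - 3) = b^5 + b^4 - b^3 + 5*b^2 + b + 2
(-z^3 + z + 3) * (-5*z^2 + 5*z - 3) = 5*z^5 - 5*z^4 - 2*z^3 - 10*z^2 + 12*z - 9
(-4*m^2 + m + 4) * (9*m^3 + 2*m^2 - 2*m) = -36*m^5 + m^4 + 46*m^3 + 6*m^2 - 8*m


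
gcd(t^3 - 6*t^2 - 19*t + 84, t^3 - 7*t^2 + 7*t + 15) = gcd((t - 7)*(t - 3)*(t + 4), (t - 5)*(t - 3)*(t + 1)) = t - 3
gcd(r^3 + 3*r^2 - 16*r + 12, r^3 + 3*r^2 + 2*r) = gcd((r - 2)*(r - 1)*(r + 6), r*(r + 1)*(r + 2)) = 1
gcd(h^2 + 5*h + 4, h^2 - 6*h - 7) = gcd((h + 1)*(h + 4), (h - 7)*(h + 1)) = h + 1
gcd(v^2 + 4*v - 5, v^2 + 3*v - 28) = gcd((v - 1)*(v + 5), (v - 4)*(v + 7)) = 1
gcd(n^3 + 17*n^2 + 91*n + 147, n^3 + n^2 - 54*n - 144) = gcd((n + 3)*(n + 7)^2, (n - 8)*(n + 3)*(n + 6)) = n + 3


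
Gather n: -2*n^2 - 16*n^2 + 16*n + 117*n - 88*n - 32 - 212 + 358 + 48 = -18*n^2 + 45*n + 162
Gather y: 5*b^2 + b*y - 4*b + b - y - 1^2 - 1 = 5*b^2 - 3*b + y*(b - 1) - 2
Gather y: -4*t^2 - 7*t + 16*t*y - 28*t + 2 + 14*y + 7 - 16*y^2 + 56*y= -4*t^2 - 35*t - 16*y^2 + y*(16*t + 70) + 9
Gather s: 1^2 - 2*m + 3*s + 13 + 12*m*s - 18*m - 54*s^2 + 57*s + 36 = -20*m - 54*s^2 + s*(12*m + 60) + 50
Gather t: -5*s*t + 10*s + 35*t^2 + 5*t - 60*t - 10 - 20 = 10*s + 35*t^2 + t*(-5*s - 55) - 30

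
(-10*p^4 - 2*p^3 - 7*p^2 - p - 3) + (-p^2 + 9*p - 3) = -10*p^4 - 2*p^3 - 8*p^2 + 8*p - 6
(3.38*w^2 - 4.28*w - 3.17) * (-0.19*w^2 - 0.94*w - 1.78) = -0.6422*w^4 - 2.364*w^3 - 1.3909*w^2 + 10.5982*w + 5.6426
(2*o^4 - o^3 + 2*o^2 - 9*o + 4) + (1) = 2*o^4 - o^3 + 2*o^2 - 9*o + 5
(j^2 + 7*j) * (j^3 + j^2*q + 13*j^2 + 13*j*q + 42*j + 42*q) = j^5 + j^4*q + 20*j^4 + 20*j^3*q + 133*j^3 + 133*j^2*q + 294*j^2 + 294*j*q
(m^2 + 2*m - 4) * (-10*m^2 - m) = -10*m^4 - 21*m^3 + 38*m^2 + 4*m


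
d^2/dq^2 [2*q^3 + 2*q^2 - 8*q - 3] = 12*q + 4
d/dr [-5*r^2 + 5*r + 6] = 5 - 10*r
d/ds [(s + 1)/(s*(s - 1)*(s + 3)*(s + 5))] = (-3*s^4 - 18*s^3 - 28*s^2 - 14*s + 15)/(s^2*(s^6 + 14*s^5 + 63*s^4 + 68*s^3 - 161*s^2 - 210*s + 225))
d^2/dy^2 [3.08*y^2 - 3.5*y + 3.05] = 6.16000000000000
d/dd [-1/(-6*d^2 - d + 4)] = (-12*d - 1)/(6*d^2 + d - 4)^2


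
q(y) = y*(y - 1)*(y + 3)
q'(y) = y*(y - 1) + y*(y + 3) + (y - 1)*(y + 3) = 3*y^2 + 4*y - 3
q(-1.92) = 6.05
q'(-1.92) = 0.38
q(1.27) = 1.46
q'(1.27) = 6.92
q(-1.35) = 5.23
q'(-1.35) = -2.93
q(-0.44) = 1.62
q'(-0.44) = -4.18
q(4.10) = 90.24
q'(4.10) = 63.83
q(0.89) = -0.38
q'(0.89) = 2.94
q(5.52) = 212.58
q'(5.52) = 110.49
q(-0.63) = 2.43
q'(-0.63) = -4.33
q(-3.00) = 0.00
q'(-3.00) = 12.00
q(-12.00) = -1404.00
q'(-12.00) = 381.00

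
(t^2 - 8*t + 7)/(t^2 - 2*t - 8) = (-t^2 + 8*t - 7)/(-t^2 + 2*t + 8)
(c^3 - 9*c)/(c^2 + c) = (c^2 - 9)/(c + 1)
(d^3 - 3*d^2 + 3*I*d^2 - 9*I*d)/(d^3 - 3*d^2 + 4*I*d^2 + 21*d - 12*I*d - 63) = d*(d + 3*I)/(d^2 + 4*I*d + 21)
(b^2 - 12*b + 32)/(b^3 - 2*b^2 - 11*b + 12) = (b - 8)/(b^2 + 2*b - 3)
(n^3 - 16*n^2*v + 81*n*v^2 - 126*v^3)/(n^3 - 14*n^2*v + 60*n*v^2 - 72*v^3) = (n^2 - 10*n*v + 21*v^2)/(n^2 - 8*n*v + 12*v^2)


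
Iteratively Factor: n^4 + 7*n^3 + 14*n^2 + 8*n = (n + 1)*(n^3 + 6*n^2 + 8*n) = (n + 1)*(n + 2)*(n^2 + 4*n) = (n + 1)*(n + 2)*(n + 4)*(n)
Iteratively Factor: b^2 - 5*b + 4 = (b - 1)*(b - 4)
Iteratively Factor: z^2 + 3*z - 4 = (z + 4)*(z - 1)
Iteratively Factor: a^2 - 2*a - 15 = (a - 5)*(a + 3)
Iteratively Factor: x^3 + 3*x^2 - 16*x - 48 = (x - 4)*(x^2 + 7*x + 12) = (x - 4)*(x + 3)*(x + 4)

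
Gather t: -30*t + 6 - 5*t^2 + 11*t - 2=-5*t^2 - 19*t + 4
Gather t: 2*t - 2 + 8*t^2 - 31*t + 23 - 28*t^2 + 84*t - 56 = -20*t^2 + 55*t - 35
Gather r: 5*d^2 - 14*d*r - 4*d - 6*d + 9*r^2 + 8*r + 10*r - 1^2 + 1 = 5*d^2 - 10*d + 9*r^2 + r*(18 - 14*d)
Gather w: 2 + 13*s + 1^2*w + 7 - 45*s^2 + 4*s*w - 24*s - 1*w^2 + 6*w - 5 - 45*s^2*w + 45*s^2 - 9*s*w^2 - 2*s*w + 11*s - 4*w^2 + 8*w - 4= w^2*(-9*s - 5) + w*(-45*s^2 + 2*s + 15)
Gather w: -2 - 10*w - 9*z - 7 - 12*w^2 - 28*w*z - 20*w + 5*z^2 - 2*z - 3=-12*w^2 + w*(-28*z - 30) + 5*z^2 - 11*z - 12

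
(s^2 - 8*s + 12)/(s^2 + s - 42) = (s - 2)/(s + 7)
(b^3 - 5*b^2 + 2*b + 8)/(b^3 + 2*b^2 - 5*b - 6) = (b - 4)/(b + 3)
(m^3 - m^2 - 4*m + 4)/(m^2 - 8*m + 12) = (m^2 + m - 2)/(m - 6)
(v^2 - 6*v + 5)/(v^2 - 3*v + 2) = (v - 5)/(v - 2)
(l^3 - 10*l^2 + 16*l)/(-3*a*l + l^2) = (-l^2 + 10*l - 16)/(3*a - l)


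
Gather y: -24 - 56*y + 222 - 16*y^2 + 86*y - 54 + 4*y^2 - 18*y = -12*y^2 + 12*y + 144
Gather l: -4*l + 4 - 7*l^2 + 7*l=-7*l^2 + 3*l + 4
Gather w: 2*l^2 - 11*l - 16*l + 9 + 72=2*l^2 - 27*l + 81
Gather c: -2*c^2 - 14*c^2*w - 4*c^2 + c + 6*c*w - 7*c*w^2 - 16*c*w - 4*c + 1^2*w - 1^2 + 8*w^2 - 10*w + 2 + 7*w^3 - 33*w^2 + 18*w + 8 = c^2*(-14*w - 6) + c*(-7*w^2 - 10*w - 3) + 7*w^3 - 25*w^2 + 9*w + 9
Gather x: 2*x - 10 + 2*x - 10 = 4*x - 20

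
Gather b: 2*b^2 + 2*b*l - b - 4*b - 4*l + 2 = 2*b^2 + b*(2*l - 5) - 4*l + 2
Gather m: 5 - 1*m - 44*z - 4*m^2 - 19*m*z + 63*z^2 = -4*m^2 + m*(-19*z - 1) + 63*z^2 - 44*z + 5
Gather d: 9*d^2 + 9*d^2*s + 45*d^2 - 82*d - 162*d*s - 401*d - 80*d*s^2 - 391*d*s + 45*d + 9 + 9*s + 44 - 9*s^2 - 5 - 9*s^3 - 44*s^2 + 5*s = d^2*(9*s + 54) + d*(-80*s^2 - 553*s - 438) - 9*s^3 - 53*s^2 + 14*s + 48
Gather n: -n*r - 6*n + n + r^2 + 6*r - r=n*(-r - 5) + r^2 + 5*r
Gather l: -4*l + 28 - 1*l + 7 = 35 - 5*l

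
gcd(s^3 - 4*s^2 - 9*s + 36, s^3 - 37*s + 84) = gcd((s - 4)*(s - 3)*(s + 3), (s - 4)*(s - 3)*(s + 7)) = s^2 - 7*s + 12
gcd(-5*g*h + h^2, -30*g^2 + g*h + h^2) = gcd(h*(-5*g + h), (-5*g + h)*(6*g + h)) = 5*g - h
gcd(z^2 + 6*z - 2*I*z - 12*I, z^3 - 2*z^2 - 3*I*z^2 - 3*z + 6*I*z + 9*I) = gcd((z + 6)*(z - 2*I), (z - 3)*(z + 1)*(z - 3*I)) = 1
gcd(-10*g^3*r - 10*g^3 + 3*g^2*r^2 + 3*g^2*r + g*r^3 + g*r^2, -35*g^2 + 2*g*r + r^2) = 1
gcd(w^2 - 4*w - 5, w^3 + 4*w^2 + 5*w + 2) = w + 1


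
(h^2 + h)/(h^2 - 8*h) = (h + 1)/(h - 8)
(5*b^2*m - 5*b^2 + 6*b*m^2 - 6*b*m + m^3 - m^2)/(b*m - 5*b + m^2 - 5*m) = (5*b*m - 5*b + m^2 - m)/(m - 5)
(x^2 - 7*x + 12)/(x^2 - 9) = (x - 4)/(x + 3)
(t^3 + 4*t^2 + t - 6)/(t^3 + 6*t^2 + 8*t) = (t^2 + 2*t - 3)/(t*(t + 4))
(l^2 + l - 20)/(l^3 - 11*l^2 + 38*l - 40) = (l + 5)/(l^2 - 7*l + 10)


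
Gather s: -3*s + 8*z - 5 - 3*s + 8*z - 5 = -6*s + 16*z - 10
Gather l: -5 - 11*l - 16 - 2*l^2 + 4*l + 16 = -2*l^2 - 7*l - 5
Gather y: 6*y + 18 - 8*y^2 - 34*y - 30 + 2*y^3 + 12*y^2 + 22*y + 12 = 2*y^3 + 4*y^2 - 6*y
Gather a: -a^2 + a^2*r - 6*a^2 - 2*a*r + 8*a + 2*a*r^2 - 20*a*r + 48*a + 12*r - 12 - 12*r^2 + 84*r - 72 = a^2*(r - 7) + a*(2*r^2 - 22*r + 56) - 12*r^2 + 96*r - 84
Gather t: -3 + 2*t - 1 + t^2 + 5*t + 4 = t^2 + 7*t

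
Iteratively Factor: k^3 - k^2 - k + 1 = (k + 1)*(k^2 - 2*k + 1) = (k - 1)*(k + 1)*(k - 1)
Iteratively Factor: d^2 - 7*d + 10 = (d - 5)*(d - 2)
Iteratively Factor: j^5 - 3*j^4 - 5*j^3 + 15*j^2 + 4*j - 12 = (j - 1)*(j^4 - 2*j^3 - 7*j^2 + 8*j + 12) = (j - 1)*(j + 1)*(j^3 - 3*j^2 - 4*j + 12) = (j - 2)*(j - 1)*(j + 1)*(j^2 - j - 6) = (j - 2)*(j - 1)*(j + 1)*(j + 2)*(j - 3)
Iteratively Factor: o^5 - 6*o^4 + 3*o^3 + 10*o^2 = (o)*(o^4 - 6*o^3 + 3*o^2 + 10*o) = o^2*(o^3 - 6*o^2 + 3*o + 10) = o^2*(o + 1)*(o^2 - 7*o + 10) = o^2*(o - 2)*(o + 1)*(o - 5)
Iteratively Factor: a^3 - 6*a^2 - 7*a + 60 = (a - 5)*(a^2 - a - 12) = (a - 5)*(a - 4)*(a + 3)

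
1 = 1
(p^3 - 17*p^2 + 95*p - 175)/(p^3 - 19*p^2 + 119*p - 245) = (p - 5)/(p - 7)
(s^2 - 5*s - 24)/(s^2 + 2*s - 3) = (s - 8)/(s - 1)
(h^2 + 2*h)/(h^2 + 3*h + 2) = h/(h + 1)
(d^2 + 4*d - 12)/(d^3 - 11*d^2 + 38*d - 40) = (d + 6)/(d^2 - 9*d + 20)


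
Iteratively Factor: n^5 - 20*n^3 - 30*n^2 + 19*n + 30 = (n + 3)*(n^4 - 3*n^3 - 11*n^2 + 3*n + 10) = (n + 2)*(n + 3)*(n^3 - 5*n^2 - n + 5) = (n - 1)*(n + 2)*(n + 3)*(n^2 - 4*n - 5) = (n - 5)*(n - 1)*(n + 2)*(n + 3)*(n + 1)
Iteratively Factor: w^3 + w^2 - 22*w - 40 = (w - 5)*(w^2 + 6*w + 8) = (w - 5)*(w + 4)*(w + 2)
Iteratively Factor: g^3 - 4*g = (g)*(g^2 - 4) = g*(g + 2)*(g - 2)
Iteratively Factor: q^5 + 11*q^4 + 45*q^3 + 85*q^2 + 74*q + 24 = (q + 2)*(q^4 + 9*q^3 + 27*q^2 + 31*q + 12) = (q + 2)*(q + 4)*(q^3 + 5*q^2 + 7*q + 3) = (q + 2)*(q + 3)*(q + 4)*(q^2 + 2*q + 1) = (q + 1)*(q + 2)*(q + 3)*(q + 4)*(q + 1)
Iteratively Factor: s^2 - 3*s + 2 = (s - 1)*(s - 2)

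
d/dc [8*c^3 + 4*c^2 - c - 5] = 24*c^2 + 8*c - 1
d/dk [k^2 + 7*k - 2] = 2*k + 7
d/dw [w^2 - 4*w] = 2*w - 4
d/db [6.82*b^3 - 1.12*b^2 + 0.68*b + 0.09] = 20.46*b^2 - 2.24*b + 0.68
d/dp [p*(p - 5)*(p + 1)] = 3*p^2 - 8*p - 5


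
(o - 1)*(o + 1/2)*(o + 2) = o^3 + 3*o^2/2 - 3*o/2 - 1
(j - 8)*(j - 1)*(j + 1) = j^3 - 8*j^2 - j + 8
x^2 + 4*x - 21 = (x - 3)*(x + 7)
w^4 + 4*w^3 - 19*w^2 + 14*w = w*(w - 2)*(w - 1)*(w + 7)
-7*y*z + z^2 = z*(-7*y + z)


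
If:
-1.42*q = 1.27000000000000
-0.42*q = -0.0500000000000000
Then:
No Solution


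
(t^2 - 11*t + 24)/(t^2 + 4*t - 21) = (t - 8)/(t + 7)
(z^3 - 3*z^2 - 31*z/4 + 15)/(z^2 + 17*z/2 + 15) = (z^2 - 11*z/2 + 6)/(z + 6)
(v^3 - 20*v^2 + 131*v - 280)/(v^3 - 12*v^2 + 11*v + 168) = (v - 5)/(v + 3)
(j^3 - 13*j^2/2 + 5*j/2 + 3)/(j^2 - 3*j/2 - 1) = (j^2 - 7*j + 6)/(j - 2)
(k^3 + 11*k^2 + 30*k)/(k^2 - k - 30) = k*(k + 6)/(k - 6)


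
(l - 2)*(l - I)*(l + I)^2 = l^4 - 2*l^3 + I*l^3 + l^2 - 2*I*l^2 - 2*l + I*l - 2*I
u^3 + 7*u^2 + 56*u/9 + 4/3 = (u + 1/3)*(u + 2/3)*(u + 6)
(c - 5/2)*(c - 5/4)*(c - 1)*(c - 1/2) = c^4 - 21*c^3/4 + 37*c^2/4 - 105*c/16 + 25/16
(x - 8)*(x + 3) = x^2 - 5*x - 24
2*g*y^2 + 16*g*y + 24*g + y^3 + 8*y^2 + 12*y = (2*g + y)*(y + 2)*(y + 6)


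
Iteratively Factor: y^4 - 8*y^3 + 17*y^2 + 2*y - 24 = (y + 1)*(y^3 - 9*y^2 + 26*y - 24) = (y - 4)*(y + 1)*(y^2 - 5*y + 6) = (y - 4)*(y - 2)*(y + 1)*(y - 3)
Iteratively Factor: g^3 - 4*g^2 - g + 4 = (g - 4)*(g^2 - 1) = (g - 4)*(g + 1)*(g - 1)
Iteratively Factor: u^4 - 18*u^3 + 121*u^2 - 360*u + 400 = (u - 5)*(u^3 - 13*u^2 + 56*u - 80) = (u - 5)*(u - 4)*(u^2 - 9*u + 20) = (u - 5)*(u - 4)^2*(u - 5)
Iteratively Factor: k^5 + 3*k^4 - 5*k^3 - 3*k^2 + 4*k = (k + 4)*(k^4 - k^3 - k^2 + k) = (k - 1)*(k + 4)*(k^3 - k) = k*(k - 1)*(k + 4)*(k^2 - 1) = k*(k - 1)*(k + 1)*(k + 4)*(k - 1)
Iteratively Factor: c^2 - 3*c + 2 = (c - 2)*(c - 1)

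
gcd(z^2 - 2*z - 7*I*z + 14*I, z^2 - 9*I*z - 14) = z - 7*I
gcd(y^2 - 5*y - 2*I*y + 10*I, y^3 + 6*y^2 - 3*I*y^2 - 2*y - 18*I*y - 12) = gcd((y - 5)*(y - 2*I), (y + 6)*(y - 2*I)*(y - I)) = y - 2*I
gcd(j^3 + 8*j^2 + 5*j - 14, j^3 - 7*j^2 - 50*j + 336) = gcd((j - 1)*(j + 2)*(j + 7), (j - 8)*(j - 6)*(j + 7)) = j + 7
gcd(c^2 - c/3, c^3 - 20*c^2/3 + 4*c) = c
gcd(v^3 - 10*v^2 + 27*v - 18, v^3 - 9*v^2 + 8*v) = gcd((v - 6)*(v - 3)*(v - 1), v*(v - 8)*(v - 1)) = v - 1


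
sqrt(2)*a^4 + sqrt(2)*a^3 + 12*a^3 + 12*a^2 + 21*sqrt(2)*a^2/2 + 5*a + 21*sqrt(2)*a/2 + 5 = (a + sqrt(2)/2)^2*(a + 5*sqrt(2))*(sqrt(2)*a + sqrt(2))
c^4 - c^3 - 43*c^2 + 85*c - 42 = (c - 6)*(c - 1)^2*(c + 7)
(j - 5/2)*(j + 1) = j^2 - 3*j/2 - 5/2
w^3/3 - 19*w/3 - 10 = (w/3 + 1)*(w - 5)*(w + 2)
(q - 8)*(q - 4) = q^2 - 12*q + 32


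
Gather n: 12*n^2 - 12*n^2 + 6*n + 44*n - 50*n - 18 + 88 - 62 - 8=0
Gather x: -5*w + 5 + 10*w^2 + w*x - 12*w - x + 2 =10*w^2 - 17*w + x*(w - 1) + 7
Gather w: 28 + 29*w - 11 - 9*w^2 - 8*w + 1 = -9*w^2 + 21*w + 18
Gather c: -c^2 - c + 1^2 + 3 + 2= -c^2 - c + 6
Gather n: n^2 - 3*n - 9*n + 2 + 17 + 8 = n^2 - 12*n + 27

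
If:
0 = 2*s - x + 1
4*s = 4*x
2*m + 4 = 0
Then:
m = -2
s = -1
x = -1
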